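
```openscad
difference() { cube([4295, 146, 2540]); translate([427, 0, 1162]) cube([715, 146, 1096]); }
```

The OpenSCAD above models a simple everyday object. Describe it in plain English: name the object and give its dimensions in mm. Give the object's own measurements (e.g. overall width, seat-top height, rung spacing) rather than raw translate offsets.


A wall 4295 mm long (x), 146 mm thick (y), 2540 mm tall, with a rectangular window opening cut through it. The opening is 715 mm wide and 1096 mm tall; its sill is at z = 1162 mm and its near (−x) edge is 427 mm from the wall's −x end. The opening passes through the full wall thickness.


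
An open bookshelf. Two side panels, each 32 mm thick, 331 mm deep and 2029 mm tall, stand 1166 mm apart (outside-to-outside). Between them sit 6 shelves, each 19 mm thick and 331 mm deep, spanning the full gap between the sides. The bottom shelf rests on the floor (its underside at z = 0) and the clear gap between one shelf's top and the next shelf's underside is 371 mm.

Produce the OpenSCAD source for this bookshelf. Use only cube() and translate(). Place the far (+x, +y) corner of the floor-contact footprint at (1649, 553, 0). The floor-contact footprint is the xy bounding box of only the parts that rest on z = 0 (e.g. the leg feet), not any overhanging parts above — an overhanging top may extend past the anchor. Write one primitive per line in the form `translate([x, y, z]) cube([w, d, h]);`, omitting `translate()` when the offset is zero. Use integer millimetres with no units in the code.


translate([483, 222, 0]) cube([32, 331, 2029]);
translate([1617, 222, 0]) cube([32, 331, 2029]);
translate([515, 222, 0]) cube([1102, 331, 19]);
translate([515, 222, 390]) cube([1102, 331, 19]);
translate([515, 222, 780]) cube([1102, 331, 19]);
translate([515, 222, 1170]) cube([1102, 331, 19]);
translate([515, 222, 1560]) cube([1102, 331, 19]);
translate([515, 222, 1950]) cube([1102, 331, 19]);


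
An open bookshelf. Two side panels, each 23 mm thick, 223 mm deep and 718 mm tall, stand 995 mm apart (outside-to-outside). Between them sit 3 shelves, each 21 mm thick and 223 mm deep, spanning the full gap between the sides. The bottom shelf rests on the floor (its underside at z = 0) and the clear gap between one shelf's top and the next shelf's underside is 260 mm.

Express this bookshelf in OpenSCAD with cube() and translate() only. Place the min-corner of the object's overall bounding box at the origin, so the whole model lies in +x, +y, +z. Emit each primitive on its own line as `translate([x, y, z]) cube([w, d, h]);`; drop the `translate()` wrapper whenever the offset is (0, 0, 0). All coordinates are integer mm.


cube([23, 223, 718]);
translate([972, 0, 0]) cube([23, 223, 718]);
translate([23, 0, 0]) cube([949, 223, 21]);
translate([23, 0, 281]) cube([949, 223, 21]);
translate([23, 0, 562]) cube([949, 223, 21]);


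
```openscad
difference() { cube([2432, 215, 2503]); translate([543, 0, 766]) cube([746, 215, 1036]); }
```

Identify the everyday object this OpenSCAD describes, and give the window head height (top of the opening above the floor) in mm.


A wall with a window opening. The window head height is 1802 mm.

A wall with a rectangular opening subtracted — a window. Sill at z = 766, opening 1036 mm tall, so the head is at 766 + 1036 = 1802 mm.


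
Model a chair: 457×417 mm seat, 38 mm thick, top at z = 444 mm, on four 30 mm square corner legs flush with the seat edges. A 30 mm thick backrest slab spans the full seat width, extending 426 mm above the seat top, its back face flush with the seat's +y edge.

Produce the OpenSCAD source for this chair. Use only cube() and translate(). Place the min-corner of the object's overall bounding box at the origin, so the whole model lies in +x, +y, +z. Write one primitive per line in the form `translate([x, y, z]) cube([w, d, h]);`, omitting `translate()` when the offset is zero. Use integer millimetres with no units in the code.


translate([0, 0, 406]) cube([457, 417, 38]);
cube([30, 30, 406]);
translate([427, 0, 0]) cube([30, 30, 406]);
translate([0, 387, 0]) cube([30, 30, 406]);
translate([427, 387, 0]) cube([30, 30, 406]);
translate([0, 387, 444]) cube([457, 30, 426]);


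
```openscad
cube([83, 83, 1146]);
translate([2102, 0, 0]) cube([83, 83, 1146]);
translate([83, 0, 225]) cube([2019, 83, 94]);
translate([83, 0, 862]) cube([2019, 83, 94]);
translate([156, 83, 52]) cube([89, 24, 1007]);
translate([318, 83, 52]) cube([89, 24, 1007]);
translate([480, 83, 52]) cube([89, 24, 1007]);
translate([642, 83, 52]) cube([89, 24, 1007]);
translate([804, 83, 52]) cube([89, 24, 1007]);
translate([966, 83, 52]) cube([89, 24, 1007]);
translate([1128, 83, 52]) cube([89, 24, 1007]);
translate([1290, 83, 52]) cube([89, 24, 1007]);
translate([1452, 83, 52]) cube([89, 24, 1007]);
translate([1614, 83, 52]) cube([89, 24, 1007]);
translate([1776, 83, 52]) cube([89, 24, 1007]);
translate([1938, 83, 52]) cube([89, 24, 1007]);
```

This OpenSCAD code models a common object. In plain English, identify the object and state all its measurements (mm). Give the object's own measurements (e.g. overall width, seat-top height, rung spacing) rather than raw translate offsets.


A fence section. Two 83×83 mm posts, 1146 mm tall, stand on the floor with a clear span of 2019 mm between their inner faces. Two horizontal rails of 83×94 mm section span the gap between the posts with their undersides at z = 225 mm and z = 862 mm, flush with the posts' −y face. 12 pickets, each 89 mm wide, 24 mm thick and 1007 mm tall, are fixed to the +y face of the rails with their bottoms at z = 52 mm, spaced across the span with a 73 mm gap after the −x post and between neighbouring pickets, with 75 mm left before the +x post.


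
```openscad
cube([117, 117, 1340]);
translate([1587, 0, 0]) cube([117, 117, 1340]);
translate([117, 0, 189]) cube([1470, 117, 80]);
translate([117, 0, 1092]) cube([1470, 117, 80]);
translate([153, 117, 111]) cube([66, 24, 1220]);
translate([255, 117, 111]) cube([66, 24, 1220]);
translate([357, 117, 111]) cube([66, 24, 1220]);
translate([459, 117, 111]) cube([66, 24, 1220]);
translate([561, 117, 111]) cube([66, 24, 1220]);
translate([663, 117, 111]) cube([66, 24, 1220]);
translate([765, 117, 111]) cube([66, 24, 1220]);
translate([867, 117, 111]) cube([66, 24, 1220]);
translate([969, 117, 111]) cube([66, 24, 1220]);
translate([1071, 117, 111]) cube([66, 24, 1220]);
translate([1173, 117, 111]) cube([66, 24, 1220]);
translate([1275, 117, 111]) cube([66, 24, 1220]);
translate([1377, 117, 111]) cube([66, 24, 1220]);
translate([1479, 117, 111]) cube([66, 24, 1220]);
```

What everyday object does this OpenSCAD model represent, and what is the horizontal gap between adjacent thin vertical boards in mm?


A fence section. The picket gap is 36 mm.

Two posts, two rails, 14 pickets — a fence section. Span 1470 mm holds 14 pickets of 66 mm with 15 equal gaps: ⌊(1470 − 14·66) / 15⌋ = 36 mm.


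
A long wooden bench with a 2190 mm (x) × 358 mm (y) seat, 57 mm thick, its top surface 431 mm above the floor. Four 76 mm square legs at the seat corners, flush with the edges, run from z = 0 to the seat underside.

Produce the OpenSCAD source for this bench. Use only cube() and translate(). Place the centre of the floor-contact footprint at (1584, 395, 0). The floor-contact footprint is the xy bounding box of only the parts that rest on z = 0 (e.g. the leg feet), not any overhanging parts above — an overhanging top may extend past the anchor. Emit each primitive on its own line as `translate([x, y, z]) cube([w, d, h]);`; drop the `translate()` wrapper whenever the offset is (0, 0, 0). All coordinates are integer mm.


translate([489, 216, 374]) cube([2190, 358, 57]);
translate([489, 216, 0]) cube([76, 76, 374]);
translate([489, 498, 0]) cube([76, 76, 374]);
translate([2603, 216, 0]) cube([76, 76, 374]);
translate([2603, 498, 0]) cube([76, 76, 374]);


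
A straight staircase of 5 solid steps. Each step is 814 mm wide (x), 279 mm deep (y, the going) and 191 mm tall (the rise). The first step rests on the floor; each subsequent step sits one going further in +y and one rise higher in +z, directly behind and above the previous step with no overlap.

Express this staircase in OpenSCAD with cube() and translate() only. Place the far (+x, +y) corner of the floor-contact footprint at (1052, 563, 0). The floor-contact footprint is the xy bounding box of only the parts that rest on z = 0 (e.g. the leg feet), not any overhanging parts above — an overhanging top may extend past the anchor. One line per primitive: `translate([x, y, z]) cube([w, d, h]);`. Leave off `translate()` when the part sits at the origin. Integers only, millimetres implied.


translate([238, 284, 0]) cube([814, 279, 191]);
translate([238, 563, 191]) cube([814, 279, 191]);
translate([238, 842, 382]) cube([814, 279, 191]);
translate([238, 1121, 573]) cube([814, 279, 191]);
translate([238, 1400, 764]) cube([814, 279, 191]);


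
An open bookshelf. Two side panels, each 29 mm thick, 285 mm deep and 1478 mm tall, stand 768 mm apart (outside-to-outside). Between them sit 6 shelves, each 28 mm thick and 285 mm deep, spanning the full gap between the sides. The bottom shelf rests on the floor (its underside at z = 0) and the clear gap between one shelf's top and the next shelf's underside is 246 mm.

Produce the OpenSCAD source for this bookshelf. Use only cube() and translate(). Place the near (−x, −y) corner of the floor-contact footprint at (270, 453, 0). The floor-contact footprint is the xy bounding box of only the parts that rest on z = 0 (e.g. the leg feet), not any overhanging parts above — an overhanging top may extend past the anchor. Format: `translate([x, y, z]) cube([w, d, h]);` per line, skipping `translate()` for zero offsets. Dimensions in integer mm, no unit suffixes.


translate([270, 453, 0]) cube([29, 285, 1478]);
translate([1009, 453, 0]) cube([29, 285, 1478]);
translate([299, 453, 0]) cube([710, 285, 28]);
translate([299, 453, 274]) cube([710, 285, 28]);
translate([299, 453, 548]) cube([710, 285, 28]);
translate([299, 453, 822]) cube([710, 285, 28]);
translate([299, 453, 1096]) cube([710, 285, 28]);
translate([299, 453, 1370]) cube([710, 285, 28]);


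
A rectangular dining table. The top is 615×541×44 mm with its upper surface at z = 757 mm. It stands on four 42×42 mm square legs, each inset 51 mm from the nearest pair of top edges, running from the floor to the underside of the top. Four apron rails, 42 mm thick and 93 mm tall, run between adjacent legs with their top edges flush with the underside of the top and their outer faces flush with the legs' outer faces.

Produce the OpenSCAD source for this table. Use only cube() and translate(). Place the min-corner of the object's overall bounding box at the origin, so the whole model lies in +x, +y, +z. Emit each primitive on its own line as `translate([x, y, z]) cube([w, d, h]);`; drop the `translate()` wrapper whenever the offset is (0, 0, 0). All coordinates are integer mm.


// leg_h = 757 - 44 = 713
// apron z = 713 - 93 = 620
translate([0, 0, 713]) cube([615, 541, 44]);
translate([51, 51, 0]) cube([42, 42, 713]);
translate([522, 51, 0]) cube([42, 42, 713]);
translate([51, 448, 0]) cube([42, 42, 713]);
translate([522, 448, 0]) cube([42, 42, 713]);
translate([93, 51, 620]) cube([429, 42, 93]);
translate([93, 448, 620]) cube([429, 42, 93]);
translate([51, 93, 620]) cube([42, 355, 93]);
translate([522, 93, 620]) cube([42, 355, 93]);


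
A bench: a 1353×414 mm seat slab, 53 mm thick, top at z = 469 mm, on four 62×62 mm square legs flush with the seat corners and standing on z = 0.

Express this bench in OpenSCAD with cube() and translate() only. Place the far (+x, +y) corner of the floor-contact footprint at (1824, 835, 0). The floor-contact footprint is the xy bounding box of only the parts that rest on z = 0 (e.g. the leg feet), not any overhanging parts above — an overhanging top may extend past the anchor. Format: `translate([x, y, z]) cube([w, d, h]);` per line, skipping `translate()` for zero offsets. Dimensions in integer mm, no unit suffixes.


// leg_h = 469 − 53 = 416
translate([471, 421, 416]) cube([1353, 414, 53]);
translate([471, 421, 0]) cube([62, 62, 416]);
translate([471, 773, 0]) cube([62, 62, 416]);
translate([1762, 421, 0]) cube([62, 62, 416]);
translate([1762, 773, 0]) cube([62, 62, 416]);


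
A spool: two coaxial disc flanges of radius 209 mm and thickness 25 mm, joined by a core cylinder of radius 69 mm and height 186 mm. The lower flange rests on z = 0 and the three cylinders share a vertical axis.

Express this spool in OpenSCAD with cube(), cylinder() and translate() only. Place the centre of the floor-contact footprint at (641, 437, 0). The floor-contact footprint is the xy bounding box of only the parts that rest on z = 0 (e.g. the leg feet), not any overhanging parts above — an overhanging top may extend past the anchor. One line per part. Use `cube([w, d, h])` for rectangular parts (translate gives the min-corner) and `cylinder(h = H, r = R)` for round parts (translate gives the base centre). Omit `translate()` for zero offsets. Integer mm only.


translate([641, 437, 0]) cylinder(h = 25, r = 209);
translate([641, 437, 25]) cylinder(h = 186, r = 69);
translate([641, 437, 211]) cylinder(h = 25, r = 209);


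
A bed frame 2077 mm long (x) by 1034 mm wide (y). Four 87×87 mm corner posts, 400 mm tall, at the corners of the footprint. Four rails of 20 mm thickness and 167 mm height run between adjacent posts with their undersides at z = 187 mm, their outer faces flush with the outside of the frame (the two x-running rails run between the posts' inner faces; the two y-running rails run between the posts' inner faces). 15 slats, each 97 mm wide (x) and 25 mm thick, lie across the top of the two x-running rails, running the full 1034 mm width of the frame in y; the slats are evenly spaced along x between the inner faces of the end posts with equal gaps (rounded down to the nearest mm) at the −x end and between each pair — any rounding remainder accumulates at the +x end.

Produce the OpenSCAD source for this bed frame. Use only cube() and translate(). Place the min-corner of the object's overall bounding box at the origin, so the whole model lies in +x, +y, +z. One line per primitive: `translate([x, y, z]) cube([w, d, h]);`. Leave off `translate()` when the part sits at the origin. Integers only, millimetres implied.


// slat z = rail_z + rail_h = 187 + 167 = 354
// slat gap = ⌊(1903 − 15·97) / 16⌋ = 28
cube([87, 87, 400]);
translate([0, 947, 0]) cube([87, 87, 400]);
translate([1990, 0, 0]) cube([87, 87, 400]);
translate([1990, 947, 0]) cube([87, 87, 400]);
translate([87, 0, 187]) cube([1903, 20, 167]);
translate([87, 1014, 187]) cube([1903, 20, 167]);
translate([0, 87, 187]) cube([20, 860, 167]);
translate([2057, 87, 187]) cube([20, 860, 167]);
translate([115, 0, 354]) cube([97, 1034, 25]);
translate([240, 0, 354]) cube([97, 1034, 25]);
translate([365, 0, 354]) cube([97, 1034, 25]);
translate([490, 0, 354]) cube([97, 1034, 25]);
translate([615, 0, 354]) cube([97, 1034, 25]);
translate([740, 0, 354]) cube([97, 1034, 25]);
translate([865, 0, 354]) cube([97, 1034, 25]);
translate([990, 0, 354]) cube([97, 1034, 25]);
translate([1115, 0, 354]) cube([97, 1034, 25]);
translate([1240, 0, 354]) cube([97, 1034, 25]);
translate([1365, 0, 354]) cube([97, 1034, 25]);
translate([1490, 0, 354]) cube([97, 1034, 25]);
translate([1615, 0, 354]) cube([97, 1034, 25]);
translate([1740, 0, 354]) cube([97, 1034, 25]);
translate([1865, 0, 354]) cube([97, 1034, 25]);


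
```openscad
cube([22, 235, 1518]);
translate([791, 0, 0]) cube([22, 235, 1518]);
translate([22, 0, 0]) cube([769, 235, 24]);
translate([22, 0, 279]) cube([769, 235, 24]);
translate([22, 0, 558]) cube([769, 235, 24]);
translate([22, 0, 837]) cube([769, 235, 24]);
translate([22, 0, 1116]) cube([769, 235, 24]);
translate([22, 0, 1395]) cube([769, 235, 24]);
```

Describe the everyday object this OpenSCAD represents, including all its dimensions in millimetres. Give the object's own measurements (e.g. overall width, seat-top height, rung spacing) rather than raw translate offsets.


An open bookshelf. Two side panels, each 22 mm thick, 235 mm deep and 1518 mm tall, stand 813 mm apart (outside-to-outside). Between them sit 6 shelves, each 24 mm thick and 235 mm deep, spanning the full gap between the sides. The bottom shelf rests on the floor (its underside at z = 0) and the clear gap between one shelf's top and the next shelf's underside is 255 mm.


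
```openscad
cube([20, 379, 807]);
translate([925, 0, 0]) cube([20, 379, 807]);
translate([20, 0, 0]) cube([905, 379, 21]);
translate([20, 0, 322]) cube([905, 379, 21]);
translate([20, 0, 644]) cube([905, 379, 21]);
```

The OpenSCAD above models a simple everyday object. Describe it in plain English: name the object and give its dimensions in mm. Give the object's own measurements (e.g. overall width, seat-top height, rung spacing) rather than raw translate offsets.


An open bookshelf. Two side panels, each 20 mm thick, 379 mm deep and 807 mm tall, stand 945 mm apart (outside-to-outside). Between them sit 3 shelves, each 21 mm thick and 379 mm deep, spanning the full gap between the sides. The bottom shelf rests on the floor (its underside at z = 0) and the clear gap between one shelf's top and the next shelf's underside is 301 mm.


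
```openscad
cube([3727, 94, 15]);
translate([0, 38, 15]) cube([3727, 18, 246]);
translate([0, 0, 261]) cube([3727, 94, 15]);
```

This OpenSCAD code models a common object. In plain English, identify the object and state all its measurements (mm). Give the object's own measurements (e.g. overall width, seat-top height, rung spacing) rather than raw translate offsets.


An I-beam lying along x, 3727 mm long. Overall section height 276 mm. Two flanges 94 mm wide (y) and 15 mm thick, one on the floor and one at the top; a web 18 mm thick runs between them, centred on the flange width.


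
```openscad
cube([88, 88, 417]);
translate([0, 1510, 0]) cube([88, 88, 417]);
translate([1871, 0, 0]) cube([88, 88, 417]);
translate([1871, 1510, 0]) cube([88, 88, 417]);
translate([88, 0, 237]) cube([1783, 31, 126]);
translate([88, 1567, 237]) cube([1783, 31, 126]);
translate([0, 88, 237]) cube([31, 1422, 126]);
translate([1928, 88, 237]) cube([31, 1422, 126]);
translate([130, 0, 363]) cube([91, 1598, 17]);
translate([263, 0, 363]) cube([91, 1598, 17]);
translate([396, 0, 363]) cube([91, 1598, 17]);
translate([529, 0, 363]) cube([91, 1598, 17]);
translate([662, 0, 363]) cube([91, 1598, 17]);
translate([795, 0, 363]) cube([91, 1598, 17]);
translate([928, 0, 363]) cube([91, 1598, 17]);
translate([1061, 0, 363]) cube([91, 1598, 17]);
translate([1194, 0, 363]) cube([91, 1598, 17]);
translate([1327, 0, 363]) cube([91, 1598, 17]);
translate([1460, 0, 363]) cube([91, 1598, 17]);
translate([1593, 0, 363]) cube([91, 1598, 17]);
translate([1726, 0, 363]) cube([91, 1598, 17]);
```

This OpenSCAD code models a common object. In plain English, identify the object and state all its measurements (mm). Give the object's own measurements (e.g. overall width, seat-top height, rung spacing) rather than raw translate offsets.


A bed frame 1959 mm long (x) by 1598 mm wide (y). Four 88×88 mm corner posts, 417 mm tall, at the corners of the footprint. Four rails of 31 mm thickness and 126 mm height run between adjacent posts with their undersides at z = 237 mm, their outer faces flush with the outside of the frame (the two x-running rails run between the posts' inner faces; the two y-running rails run between the posts' inner faces). 13 slats, each 91 mm wide (x) and 17 mm thick, lie across the top of the two x-running rails, running the full 1598 mm width of the frame in y; along x they sit between the end posts with a 42 mm gap after the −x posts and between neighbouring slats, leaving 54 mm before the +x posts.


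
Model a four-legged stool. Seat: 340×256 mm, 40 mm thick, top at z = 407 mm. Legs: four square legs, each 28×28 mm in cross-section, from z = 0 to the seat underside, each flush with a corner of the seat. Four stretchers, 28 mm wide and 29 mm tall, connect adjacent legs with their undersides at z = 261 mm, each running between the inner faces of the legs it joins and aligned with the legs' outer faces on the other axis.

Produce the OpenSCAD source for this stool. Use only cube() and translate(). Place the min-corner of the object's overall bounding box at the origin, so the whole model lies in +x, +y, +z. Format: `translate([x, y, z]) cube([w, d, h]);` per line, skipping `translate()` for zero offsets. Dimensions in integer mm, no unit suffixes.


translate([0, 0, 367]) cube([340, 256, 40]);
cube([28, 28, 367]);
translate([312, 0, 0]) cube([28, 28, 367]);
translate([0, 228, 0]) cube([28, 28, 367]);
translate([312, 228, 0]) cube([28, 28, 367]);
translate([28, 0, 261]) cube([284, 28, 29]);
translate([28, 228, 261]) cube([284, 28, 29]);
translate([0, 28, 261]) cube([28, 200, 29]);
translate([312, 28, 261]) cube([28, 200, 29]);


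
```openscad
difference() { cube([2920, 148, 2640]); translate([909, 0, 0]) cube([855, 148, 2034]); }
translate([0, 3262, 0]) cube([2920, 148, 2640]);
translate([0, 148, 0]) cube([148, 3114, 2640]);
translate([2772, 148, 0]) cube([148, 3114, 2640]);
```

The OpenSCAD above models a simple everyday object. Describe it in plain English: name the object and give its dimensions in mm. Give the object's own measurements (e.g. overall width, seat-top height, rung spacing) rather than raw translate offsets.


A single room: four walls, each 2640 mm tall and 148 mm thick, enclosing an outside footprint 2920×3410 mm (x × y), no floor or roof. The front and back walls (−y and +y sides) run the full x-width; the side walls fit between their inner faces. A door opening 855 mm wide and 2034 mm tall is cut through the front wall from the floor up, its −x edge 909 mm from the wall's −x end.


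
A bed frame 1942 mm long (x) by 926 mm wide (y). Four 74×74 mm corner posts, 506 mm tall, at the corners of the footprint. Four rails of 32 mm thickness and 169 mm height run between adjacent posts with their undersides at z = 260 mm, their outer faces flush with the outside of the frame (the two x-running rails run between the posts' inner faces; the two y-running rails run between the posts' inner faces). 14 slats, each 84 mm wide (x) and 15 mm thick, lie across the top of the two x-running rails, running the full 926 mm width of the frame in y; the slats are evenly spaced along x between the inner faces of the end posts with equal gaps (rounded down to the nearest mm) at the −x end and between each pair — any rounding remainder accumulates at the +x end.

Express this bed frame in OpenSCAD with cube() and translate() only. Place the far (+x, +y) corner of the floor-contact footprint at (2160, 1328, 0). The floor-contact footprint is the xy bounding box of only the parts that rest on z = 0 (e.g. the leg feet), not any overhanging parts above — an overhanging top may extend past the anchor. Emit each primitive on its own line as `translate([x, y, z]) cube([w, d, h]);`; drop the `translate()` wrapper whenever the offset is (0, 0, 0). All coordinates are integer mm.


// slat z = rail_z + rail_h = 260 + 169 = 429
// slat gap = ⌊(1794 − 14·84) / 15⌋ = 41
translate([218, 402, 0]) cube([74, 74, 506]);
translate([218, 1254, 0]) cube([74, 74, 506]);
translate([2086, 402, 0]) cube([74, 74, 506]);
translate([2086, 1254, 0]) cube([74, 74, 506]);
translate([292, 402, 260]) cube([1794, 32, 169]);
translate([292, 1296, 260]) cube([1794, 32, 169]);
translate([218, 476, 260]) cube([32, 778, 169]);
translate([2128, 476, 260]) cube([32, 778, 169]);
translate([333, 402, 429]) cube([84, 926, 15]);
translate([458, 402, 429]) cube([84, 926, 15]);
translate([583, 402, 429]) cube([84, 926, 15]);
translate([708, 402, 429]) cube([84, 926, 15]);
translate([833, 402, 429]) cube([84, 926, 15]);
translate([958, 402, 429]) cube([84, 926, 15]);
translate([1083, 402, 429]) cube([84, 926, 15]);
translate([1208, 402, 429]) cube([84, 926, 15]);
translate([1333, 402, 429]) cube([84, 926, 15]);
translate([1458, 402, 429]) cube([84, 926, 15]);
translate([1583, 402, 429]) cube([84, 926, 15]);
translate([1708, 402, 429]) cube([84, 926, 15]);
translate([1833, 402, 429]) cube([84, 926, 15]);
translate([1958, 402, 429]) cube([84, 926, 15]);


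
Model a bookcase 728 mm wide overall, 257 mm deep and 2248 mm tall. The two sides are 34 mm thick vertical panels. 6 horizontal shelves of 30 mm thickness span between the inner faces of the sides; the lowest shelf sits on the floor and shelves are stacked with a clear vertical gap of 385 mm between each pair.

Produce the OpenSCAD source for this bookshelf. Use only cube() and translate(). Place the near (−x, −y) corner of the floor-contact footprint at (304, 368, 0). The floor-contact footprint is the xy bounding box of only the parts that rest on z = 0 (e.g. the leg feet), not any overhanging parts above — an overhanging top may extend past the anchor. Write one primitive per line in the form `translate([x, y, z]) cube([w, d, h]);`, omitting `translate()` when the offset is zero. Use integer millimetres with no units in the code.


translate([304, 368, 0]) cube([34, 257, 2248]);
translate([998, 368, 0]) cube([34, 257, 2248]);
translate([338, 368, 0]) cube([660, 257, 30]);
translate([338, 368, 415]) cube([660, 257, 30]);
translate([338, 368, 830]) cube([660, 257, 30]);
translate([338, 368, 1245]) cube([660, 257, 30]);
translate([338, 368, 1660]) cube([660, 257, 30]);
translate([338, 368, 2075]) cube([660, 257, 30]);


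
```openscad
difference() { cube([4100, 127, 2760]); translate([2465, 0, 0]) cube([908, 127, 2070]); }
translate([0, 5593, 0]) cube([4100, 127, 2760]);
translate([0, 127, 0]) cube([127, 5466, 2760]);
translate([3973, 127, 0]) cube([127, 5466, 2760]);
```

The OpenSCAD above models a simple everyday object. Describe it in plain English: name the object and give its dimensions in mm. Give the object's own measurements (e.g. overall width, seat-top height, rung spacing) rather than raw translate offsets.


A single room: four walls, each 2760 mm tall and 127 mm thick, enclosing an outside footprint 4100×5720 mm (x × y), no floor or roof. The front and back walls (−y and +y sides) run the full x-width; the side walls fit between their inner faces. A door opening 908 mm wide and 2070 mm tall is cut through the front wall from the floor up, its −x edge 2465 mm from the wall's −x end.


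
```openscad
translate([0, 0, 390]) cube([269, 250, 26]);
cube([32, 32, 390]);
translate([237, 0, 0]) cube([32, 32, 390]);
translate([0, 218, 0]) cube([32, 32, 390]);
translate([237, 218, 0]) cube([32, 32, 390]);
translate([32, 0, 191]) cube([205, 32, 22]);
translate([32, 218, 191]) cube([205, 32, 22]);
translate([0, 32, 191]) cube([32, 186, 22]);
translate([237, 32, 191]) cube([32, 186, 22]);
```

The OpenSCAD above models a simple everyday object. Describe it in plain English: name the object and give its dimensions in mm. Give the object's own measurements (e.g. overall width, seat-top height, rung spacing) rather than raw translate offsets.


A simple wooden stool: a rectangular seat 269 mm (x) by 250 mm (y), 26 mm thick, top face at z = 416 mm, on four square legs, each 32×32 mm in cross-section. The legs rest on z = 0, each flush with a corner of the seat. Four stretchers, 32 mm wide and 22 mm tall, connect adjacent legs with their undersides at z = 191 mm, each running between the inner faces of the legs it joins and aligned with the legs' outer faces on the other axis.


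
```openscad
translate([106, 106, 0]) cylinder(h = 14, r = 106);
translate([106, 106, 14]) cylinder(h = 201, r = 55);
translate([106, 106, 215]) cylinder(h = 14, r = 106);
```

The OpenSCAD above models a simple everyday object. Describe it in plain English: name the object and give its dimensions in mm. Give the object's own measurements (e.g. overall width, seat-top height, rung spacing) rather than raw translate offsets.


A spool: two coaxial disc flanges of radius 106 mm and thickness 14 mm, joined by a core cylinder of radius 55 mm and height 201 mm. The lower flange rests on z = 0 and the three cylinders share a vertical axis.


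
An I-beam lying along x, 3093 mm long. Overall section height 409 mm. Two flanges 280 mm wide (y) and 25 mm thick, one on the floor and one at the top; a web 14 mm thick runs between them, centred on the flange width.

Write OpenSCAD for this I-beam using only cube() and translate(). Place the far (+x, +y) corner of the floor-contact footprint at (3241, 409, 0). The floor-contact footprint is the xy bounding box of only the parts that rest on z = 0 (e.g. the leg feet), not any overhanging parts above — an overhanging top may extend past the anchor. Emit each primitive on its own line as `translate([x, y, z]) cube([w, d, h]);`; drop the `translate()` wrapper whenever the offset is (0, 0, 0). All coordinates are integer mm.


translate([148, 129, 0]) cube([3093, 280, 25]);
translate([148, 262, 25]) cube([3093, 14, 359]);
translate([148, 129, 384]) cube([3093, 280, 25]);


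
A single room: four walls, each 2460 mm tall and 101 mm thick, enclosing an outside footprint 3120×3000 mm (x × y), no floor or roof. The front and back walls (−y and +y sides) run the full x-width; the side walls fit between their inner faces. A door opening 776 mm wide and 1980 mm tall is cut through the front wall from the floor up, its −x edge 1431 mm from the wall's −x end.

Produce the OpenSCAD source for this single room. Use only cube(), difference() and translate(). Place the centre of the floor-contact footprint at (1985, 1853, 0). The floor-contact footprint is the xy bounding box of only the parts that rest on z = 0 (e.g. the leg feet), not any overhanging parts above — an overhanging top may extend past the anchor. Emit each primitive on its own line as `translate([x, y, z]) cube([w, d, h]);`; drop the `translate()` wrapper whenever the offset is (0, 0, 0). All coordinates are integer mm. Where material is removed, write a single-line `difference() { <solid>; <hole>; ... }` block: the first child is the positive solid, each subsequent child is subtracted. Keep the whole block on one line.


difference() { translate([425, 353, 0]) cube([3120, 101, 2460]); translate([1856, 353, 0]) cube([776, 101, 1980]); }
translate([425, 3252, 0]) cube([3120, 101, 2460]);
translate([425, 454, 0]) cube([101, 2798, 2460]);
translate([3444, 454, 0]) cube([101, 2798, 2460]);


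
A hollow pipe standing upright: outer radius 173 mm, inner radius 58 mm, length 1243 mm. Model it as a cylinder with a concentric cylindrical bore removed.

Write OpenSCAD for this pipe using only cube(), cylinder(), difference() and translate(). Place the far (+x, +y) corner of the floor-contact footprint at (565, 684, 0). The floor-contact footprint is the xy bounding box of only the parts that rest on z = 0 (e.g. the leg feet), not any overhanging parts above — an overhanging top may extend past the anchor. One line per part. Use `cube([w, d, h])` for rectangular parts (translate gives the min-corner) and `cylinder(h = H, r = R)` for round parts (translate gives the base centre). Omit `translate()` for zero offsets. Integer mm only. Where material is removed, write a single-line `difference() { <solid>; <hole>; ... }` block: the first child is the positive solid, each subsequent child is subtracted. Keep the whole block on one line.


difference() { translate([392, 511, 0]) cylinder(h = 1243, r = 173); translate([392, 511, 0]) cylinder(h = 1243, r = 58); }


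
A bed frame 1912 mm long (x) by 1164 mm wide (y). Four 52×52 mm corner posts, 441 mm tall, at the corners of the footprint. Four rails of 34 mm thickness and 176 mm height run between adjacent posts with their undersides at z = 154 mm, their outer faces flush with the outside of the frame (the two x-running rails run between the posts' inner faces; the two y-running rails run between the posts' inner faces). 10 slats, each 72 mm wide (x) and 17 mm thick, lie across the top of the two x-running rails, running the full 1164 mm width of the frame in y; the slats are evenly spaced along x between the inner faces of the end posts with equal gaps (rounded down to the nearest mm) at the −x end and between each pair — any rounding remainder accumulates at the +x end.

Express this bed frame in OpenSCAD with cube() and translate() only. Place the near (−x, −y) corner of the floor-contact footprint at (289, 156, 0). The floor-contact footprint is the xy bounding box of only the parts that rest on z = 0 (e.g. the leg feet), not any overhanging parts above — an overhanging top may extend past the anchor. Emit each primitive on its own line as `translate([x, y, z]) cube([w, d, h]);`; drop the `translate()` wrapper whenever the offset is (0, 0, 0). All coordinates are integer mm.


translate([289, 156, 0]) cube([52, 52, 441]);
translate([289, 1268, 0]) cube([52, 52, 441]);
translate([2149, 156, 0]) cube([52, 52, 441]);
translate([2149, 1268, 0]) cube([52, 52, 441]);
translate([341, 156, 154]) cube([1808, 34, 176]);
translate([341, 1286, 154]) cube([1808, 34, 176]);
translate([289, 208, 154]) cube([34, 1060, 176]);
translate([2167, 208, 154]) cube([34, 1060, 176]);
translate([439, 156, 330]) cube([72, 1164, 17]);
translate([609, 156, 330]) cube([72, 1164, 17]);
translate([779, 156, 330]) cube([72, 1164, 17]);
translate([949, 156, 330]) cube([72, 1164, 17]);
translate([1119, 156, 330]) cube([72, 1164, 17]);
translate([1289, 156, 330]) cube([72, 1164, 17]);
translate([1459, 156, 330]) cube([72, 1164, 17]);
translate([1629, 156, 330]) cube([72, 1164, 17]);
translate([1799, 156, 330]) cube([72, 1164, 17]);
translate([1969, 156, 330]) cube([72, 1164, 17]);


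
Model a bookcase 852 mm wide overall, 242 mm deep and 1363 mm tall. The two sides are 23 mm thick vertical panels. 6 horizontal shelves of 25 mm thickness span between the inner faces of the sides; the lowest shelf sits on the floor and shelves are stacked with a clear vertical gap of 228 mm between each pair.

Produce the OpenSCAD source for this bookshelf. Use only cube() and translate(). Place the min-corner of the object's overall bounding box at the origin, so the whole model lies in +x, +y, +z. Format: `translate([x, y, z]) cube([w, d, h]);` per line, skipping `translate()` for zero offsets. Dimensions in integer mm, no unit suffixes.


cube([23, 242, 1363]);
translate([829, 0, 0]) cube([23, 242, 1363]);
translate([23, 0, 0]) cube([806, 242, 25]);
translate([23, 0, 253]) cube([806, 242, 25]);
translate([23, 0, 506]) cube([806, 242, 25]);
translate([23, 0, 759]) cube([806, 242, 25]);
translate([23, 0, 1012]) cube([806, 242, 25]);
translate([23, 0, 1265]) cube([806, 242, 25]);


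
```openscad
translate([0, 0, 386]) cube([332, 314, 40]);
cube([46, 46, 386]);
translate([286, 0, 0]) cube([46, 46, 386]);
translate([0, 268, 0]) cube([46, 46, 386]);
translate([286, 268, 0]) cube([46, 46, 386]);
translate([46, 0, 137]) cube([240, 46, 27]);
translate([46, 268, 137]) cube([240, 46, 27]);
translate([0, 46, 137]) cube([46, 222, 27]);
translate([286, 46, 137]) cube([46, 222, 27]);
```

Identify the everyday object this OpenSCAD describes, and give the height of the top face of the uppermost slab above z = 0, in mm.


A stool. The seat height is 426 mm.

A 332×314×40 slab at z = 386 on four corner posts — a stool. The seat top is 386 + 40 = 426 mm.


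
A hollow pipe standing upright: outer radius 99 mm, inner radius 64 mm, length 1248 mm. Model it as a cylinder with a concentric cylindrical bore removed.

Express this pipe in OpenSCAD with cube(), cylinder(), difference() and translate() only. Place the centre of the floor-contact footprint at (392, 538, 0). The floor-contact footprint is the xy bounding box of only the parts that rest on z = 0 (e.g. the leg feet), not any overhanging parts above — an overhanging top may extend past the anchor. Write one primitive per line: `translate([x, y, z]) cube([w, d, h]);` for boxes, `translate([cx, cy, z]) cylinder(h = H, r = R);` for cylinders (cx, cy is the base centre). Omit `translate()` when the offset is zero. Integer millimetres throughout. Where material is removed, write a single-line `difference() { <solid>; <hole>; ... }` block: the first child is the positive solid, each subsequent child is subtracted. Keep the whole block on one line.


difference() { translate([392, 538, 0]) cylinder(h = 1248, r = 99); translate([392, 538, 0]) cylinder(h = 1248, r = 64); }


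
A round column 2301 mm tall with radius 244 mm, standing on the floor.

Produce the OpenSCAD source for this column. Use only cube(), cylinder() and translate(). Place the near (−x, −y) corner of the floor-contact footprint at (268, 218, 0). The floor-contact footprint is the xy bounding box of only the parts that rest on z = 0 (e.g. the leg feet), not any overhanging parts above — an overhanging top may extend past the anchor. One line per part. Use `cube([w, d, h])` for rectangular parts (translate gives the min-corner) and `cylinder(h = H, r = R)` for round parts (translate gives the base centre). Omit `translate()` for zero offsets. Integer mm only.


translate([512, 462, 0]) cylinder(h = 2301, r = 244);


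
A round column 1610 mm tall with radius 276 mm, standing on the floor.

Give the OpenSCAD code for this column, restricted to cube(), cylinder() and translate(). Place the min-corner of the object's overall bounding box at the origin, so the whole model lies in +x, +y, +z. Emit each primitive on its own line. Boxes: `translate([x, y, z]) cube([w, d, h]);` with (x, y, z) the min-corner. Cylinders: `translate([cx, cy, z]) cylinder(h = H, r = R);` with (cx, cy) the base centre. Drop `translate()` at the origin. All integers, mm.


translate([276, 276, 0]) cylinder(h = 1610, r = 276);


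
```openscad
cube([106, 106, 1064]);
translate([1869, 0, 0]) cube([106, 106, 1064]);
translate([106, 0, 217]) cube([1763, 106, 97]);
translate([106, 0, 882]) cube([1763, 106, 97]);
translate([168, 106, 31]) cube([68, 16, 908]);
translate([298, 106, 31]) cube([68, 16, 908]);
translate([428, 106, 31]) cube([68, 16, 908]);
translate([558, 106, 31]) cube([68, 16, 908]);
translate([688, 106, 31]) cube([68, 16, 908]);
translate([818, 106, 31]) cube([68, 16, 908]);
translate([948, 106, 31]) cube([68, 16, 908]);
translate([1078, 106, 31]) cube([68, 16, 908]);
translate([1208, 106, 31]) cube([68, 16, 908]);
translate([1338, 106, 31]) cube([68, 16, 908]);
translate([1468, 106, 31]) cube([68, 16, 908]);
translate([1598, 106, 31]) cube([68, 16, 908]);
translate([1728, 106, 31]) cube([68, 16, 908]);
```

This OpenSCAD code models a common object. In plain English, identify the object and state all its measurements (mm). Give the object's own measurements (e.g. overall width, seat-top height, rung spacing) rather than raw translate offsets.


A fence section. Two 106×106 mm posts, 1064 mm tall, stand on the floor with a clear span of 1763 mm between their inner faces. Two horizontal rails of 106×97 mm section span the gap between the posts with their undersides at z = 217 mm and z = 882 mm, flush with the posts' −y face. 13 pickets, each 68 mm wide, 16 mm thick and 908 mm tall, are fixed to the +y face of the rails with their bottoms at z = 31 mm, spaced across the span with a 62 mm gap after the −x post and between neighbouring pickets, with 73 mm left before the +x post.


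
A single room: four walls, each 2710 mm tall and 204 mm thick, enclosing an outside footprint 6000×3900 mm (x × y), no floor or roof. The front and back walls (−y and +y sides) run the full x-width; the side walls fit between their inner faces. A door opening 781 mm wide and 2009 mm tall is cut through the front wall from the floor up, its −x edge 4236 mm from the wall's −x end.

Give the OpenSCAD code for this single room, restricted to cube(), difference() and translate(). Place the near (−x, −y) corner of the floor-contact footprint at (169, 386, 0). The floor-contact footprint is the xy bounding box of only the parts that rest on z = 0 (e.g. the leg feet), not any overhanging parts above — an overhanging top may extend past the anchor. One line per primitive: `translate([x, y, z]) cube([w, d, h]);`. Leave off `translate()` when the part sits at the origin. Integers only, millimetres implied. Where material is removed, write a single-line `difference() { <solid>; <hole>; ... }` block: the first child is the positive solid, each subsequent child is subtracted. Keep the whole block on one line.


difference() { translate([169, 386, 0]) cube([6000, 204, 2710]); translate([4405, 386, 0]) cube([781, 204, 2009]); }
translate([169, 4082, 0]) cube([6000, 204, 2710]);
translate([169, 590, 0]) cube([204, 3492, 2710]);
translate([5965, 590, 0]) cube([204, 3492, 2710]);
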